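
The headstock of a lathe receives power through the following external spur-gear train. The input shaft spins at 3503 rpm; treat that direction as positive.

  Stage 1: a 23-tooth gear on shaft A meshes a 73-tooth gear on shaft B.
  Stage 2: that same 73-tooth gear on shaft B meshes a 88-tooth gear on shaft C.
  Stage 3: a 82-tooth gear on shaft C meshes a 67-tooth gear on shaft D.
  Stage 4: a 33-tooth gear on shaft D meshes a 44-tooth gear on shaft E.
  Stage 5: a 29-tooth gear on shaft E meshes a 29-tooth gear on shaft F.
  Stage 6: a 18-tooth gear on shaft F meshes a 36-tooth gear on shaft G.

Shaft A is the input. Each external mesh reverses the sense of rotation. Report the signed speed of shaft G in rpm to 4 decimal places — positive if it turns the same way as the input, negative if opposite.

Stage 1 [23T→73T]: ω = 3503.0000×23/73 = 1103.6849 rpm, dir flips to −; running = −1103.6849
Stage 2 [73T→88T]: ω = 1103.6849×73/88 = 915.5568 rpm, dir flips to +; running = +915.5568
Stage 3 [82T→67T]: ω = 915.5568×82/67 = 1120.5322 rpm, dir flips to −; running = −1120.5322
Stage 4 [33T→44T]: ω = 1120.5322×33/44 = 840.3992 rpm, dir flips to +; running = +840.3992
Stage 5 [29T→29T]: ω = 840.3992×29/29 = 840.3992 rpm, dir flips to −; running = −840.3992
Stage 6 [18T→36T]: ω = 840.3992×18/36 = 420.1996 rpm, dir flips to +; running = +420.1996

+420.1996 rpm (same as input, |ω| = 420.1996 rpm)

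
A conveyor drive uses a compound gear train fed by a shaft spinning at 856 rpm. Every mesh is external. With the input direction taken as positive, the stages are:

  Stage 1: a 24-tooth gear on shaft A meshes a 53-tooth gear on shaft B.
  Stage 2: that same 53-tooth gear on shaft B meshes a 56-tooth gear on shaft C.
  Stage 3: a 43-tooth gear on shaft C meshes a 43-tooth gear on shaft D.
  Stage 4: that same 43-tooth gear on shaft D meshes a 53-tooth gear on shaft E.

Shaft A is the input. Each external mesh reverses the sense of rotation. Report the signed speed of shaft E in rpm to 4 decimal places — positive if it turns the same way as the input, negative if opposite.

Stage 1 [24T→53T]: ω = 856.0000×24/53 = 387.6226 rpm, dir flips to −; running = −387.6226
Stage 2 [53T→56T]: ω = 387.6226×53/56 = 366.8571 rpm, dir flips to +; running = +366.8571
Stage 3 [43T→43T]: ω = 366.8571×43/43 = 366.8571 rpm, dir flips to −; running = −366.8571
Stage 4 [43T→53T]: ω = 366.8571×43/53 = 297.6388 rpm, dir flips to +; running = +297.6388

+297.6388 rpm (same as input, |ω| = 297.6388 rpm)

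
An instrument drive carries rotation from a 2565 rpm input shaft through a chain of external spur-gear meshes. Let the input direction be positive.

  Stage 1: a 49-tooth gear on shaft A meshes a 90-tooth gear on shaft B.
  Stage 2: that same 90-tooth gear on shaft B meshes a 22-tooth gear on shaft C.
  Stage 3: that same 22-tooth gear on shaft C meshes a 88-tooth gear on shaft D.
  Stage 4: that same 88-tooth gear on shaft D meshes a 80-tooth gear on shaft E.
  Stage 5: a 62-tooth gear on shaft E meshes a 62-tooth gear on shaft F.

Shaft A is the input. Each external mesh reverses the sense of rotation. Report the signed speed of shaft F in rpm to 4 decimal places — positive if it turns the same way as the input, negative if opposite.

-1571.0625 rpm (opposite to input, |ω| = 1571.0625 rpm)

Stage 1 [49T→90T]: ω = 2565.0000×49/90 = 1396.5000 rpm, dir flips to −; running = −1396.5000
Stage 2 [90T→22T]: ω = 1396.5000×90/22 = 5712.9545 rpm, dir flips to +; running = +5712.9545
Stage 3 [22T→88T]: ω = 5712.9545×22/88 = 1428.2386 rpm, dir flips to −; running = −1428.2386
Stage 4 [88T→80T]: ω = 1428.2386×88/80 = 1571.0625 rpm, dir flips to +; running = +1571.0625
Stage 5 [62T→62T]: ω = 1571.0625×62/62 = 1571.0625 rpm, dir flips to −; running = −1571.0625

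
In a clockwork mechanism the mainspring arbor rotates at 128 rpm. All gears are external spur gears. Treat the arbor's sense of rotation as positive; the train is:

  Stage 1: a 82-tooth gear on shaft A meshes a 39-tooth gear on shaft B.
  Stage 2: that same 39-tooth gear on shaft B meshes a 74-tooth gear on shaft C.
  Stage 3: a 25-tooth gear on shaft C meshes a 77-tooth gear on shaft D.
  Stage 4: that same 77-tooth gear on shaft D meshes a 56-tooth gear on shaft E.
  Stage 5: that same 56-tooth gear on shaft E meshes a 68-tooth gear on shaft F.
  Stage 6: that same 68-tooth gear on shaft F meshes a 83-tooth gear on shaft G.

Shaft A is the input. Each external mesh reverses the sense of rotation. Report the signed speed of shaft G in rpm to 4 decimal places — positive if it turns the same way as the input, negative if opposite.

+42.7222 rpm (same as input, |ω| = 42.7222 rpm)

Stage 1 [82T→39T]: ω = 128.0000×82/39 = 269.1282 rpm, dir flips to −; running = −269.1282
Stage 2 [39T→74T]: ω = 269.1282×39/74 = 141.8378 rpm, dir flips to +; running = +141.8378
Stage 3 [25T→77T]: ω = 141.8378×25/77 = 46.0512 rpm, dir flips to −; running = −46.0512
Stage 4 [77T→56T]: ω = 46.0512×77/56 = 63.3205 rpm, dir flips to +; running = +63.3205
Stage 5 [56T→68T]: ω = 63.3205×56/68 = 52.1463 rpm, dir flips to −; running = −52.1463
Stage 6 [68T→83T]: ω = 52.1463×68/83 = 42.7222 rpm, dir flips to +; running = +42.7222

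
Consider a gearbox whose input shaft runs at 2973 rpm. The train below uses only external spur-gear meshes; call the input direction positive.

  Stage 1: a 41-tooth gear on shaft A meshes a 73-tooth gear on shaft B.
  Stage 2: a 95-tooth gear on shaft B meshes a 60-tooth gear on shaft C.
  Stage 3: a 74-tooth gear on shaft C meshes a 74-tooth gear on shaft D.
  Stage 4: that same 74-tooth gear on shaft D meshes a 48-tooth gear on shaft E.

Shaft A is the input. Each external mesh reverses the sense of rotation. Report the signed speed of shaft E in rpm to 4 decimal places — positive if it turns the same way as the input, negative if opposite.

+4075.8552 rpm (same as input, |ω| = 4075.8552 rpm)

Stage 1 [41T→73T]: ω = 2973.0000×41/73 = 1669.7671 rpm, dir flips to −; running = −1669.7671
Stage 2 [95T→60T]: ω = 1669.7671×95/60 = 2643.7979 rpm, dir flips to +; running = +2643.7979
Stage 3 [74T→74T]: ω = 2643.7979×74/74 = 2643.7979 rpm, dir flips to −; running = −2643.7979
Stage 4 [74T→48T]: ω = 2643.7979×74/48 = 4075.8552 rpm, dir flips to +; running = +4075.8552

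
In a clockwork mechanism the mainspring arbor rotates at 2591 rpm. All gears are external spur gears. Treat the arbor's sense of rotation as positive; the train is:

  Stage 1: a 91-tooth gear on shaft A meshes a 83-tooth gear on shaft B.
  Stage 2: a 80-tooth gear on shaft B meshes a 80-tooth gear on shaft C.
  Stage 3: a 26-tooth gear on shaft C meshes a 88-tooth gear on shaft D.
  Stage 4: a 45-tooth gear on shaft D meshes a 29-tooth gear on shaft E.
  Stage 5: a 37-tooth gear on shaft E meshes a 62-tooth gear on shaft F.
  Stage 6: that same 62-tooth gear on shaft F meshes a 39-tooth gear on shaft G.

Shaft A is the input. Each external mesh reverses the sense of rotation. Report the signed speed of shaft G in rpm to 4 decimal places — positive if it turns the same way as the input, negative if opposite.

Stage 1 [91T→83T]: ω = 2591.0000×91/83 = 2840.7349 rpm, dir flips to −; running = −2840.7349
Stage 2 [80T→80T]: ω = 2840.7349×80/80 = 2840.7349 rpm, dir flips to +; running = +2840.7349
Stage 3 [26T→88T]: ω = 2840.7349×26/88 = 839.3081 rpm, dir flips to −; running = −839.3081
Stage 4 [45T→29T]: ω = 839.3081×45/29 = 1302.3746 rpm, dir flips to +; running = +1302.3746
Stage 5 [37T→62T]: ω = 1302.3746×37/62 = 777.2235 rpm, dir flips to −; running = −777.2235
Stage 6 [62T→39T]: ω = 777.2235×62/39 = 1235.5861 rpm, dir flips to +; running = +1235.5861

+1235.5861 rpm (same as input, |ω| = 1235.5861 rpm)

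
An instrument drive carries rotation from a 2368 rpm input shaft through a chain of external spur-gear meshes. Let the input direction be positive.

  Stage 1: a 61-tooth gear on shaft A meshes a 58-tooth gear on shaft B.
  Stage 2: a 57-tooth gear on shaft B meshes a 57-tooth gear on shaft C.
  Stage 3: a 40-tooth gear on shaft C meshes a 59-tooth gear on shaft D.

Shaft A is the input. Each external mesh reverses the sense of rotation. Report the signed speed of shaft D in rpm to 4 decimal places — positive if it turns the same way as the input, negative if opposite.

Stage 1 [61T→58T]: ω = 2368.0000×61/58 = 2490.4828 rpm, dir flips to −; running = −2490.4828
Stage 2 [57T→57T]: ω = 2490.4828×57/57 = 2490.4828 rpm, dir flips to +; running = +2490.4828
Stage 3 [40T→59T]: ω = 2490.4828×40/59 = 1688.4629 rpm, dir flips to −; running = −1688.4629

-1688.4629 rpm (opposite to input, |ω| = 1688.4629 rpm)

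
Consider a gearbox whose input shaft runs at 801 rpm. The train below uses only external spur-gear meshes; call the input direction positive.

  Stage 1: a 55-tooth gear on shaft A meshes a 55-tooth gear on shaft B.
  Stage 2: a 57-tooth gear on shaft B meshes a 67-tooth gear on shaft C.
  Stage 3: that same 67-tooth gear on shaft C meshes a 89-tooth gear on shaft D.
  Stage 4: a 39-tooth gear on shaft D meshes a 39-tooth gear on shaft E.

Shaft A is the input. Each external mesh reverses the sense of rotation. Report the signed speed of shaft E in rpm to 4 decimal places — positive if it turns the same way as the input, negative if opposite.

Stage 1 [55T→55T]: ω = 801.0000×55/55 = 801.0000 rpm, dir flips to −; running = −801.0000
Stage 2 [57T→67T]: ω = 801.0000×57/67 = 681.4478 rpm, dir flips to +; running = +681.4478
Stage 3 [67T→89T]: ω = 681.4478×67/89 = 513.0000 rpm, dir flips to −; running = −513.0000
Stage 4 [39T→39T]: ω = 513.0000×39/39 = 513.0000 rpm, dir flips to +; running = +513.0000

+513.0000 rpm (same as input, |ω| = 513.0000 rpm)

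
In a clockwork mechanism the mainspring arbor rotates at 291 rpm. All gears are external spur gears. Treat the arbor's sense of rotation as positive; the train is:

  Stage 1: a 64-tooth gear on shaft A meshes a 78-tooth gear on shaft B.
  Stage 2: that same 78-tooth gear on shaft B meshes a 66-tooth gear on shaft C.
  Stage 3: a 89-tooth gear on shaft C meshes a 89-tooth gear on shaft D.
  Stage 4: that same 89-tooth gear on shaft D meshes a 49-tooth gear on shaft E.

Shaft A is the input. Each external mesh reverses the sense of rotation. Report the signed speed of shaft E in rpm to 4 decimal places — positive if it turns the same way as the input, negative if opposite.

Stage 1 [64T→78T]: ω = 291.0000×64/78 = 238.7692 rpm, dir flips to −; running = −238.7692
Stage 2 [78T→66T]: ω = 238.7692×78/66 = 282.1818 rpm, dir flips to +; running = +282.1818
Stage 3 [89T→89T]: ω = 282.1818×89/89 = 282.1818 rpm, dir flips to −; running = −282.1818
Stage 4 [89T→49T]: ω = 282.1818×89/49 = 512.5343 rpm, dir flips to +; running = +512.5343

+512.5343 rpm (same as input, |ω| = 512.5343 rpm)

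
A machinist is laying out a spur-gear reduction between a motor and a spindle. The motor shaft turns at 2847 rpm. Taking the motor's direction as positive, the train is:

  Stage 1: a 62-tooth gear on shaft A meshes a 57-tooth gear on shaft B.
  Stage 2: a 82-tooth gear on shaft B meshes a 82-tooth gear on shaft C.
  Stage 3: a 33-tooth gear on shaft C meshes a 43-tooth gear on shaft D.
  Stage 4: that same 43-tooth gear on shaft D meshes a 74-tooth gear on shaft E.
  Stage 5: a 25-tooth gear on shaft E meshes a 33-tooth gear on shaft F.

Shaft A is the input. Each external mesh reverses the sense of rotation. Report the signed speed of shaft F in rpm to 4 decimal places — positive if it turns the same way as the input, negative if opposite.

Stage 1 [62T→57T]: ω = 2847.0000×62/57 = 3096.7368 rpm, dir flips to −; running = −3096.7368
Stage 2 [82T→82T]: ω = 3096.7368×82/82 = 3096.7368 rpm, dir flips to +; running = +3096.7368
Stage 3 [33T→43T]: ω = 3096.7368×33/43 = 2376.5655 rpm, dir flips to −; running = −2376.5655
Stage 4 [43T→74T]: ω = 2376.5655×43/74 = 1380.9772 rpm, dir flips to +; running = +1380.9772
Stage 5 [25T→33T]: ω = 1380.9772×25/33 = 1046.1949 rpm, dir flips to −; running = −1046.1949

-1046.1949 rpm (opposite to input, |ω| = 1046.1949 rpm)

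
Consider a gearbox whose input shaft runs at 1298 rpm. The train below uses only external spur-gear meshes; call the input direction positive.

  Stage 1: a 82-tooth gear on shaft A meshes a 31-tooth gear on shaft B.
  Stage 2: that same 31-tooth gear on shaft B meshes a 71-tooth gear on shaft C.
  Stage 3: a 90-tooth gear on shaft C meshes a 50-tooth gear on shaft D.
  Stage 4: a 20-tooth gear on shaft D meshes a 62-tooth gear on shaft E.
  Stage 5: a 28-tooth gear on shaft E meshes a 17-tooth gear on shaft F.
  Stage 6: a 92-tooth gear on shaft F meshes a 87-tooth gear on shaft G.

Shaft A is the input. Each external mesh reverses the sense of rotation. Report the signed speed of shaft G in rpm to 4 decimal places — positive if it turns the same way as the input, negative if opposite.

+1516.0680 rpm (same as input, |ω| = 1516.0680 rpm)

Stage 1 [82T→31T]: ω = 1298.0000×82/31 = 3433.4194 rpm, dir flips to −; running = −3433.4194
Stage 2 [31T→71T]: ω = 3433.4194×31/71 = 1499.0986 rpm, dir flips to +; running = +1499.0986
Stage 3 [90T→50T]: ω = 1499.0986×90/50 = 2698.3775 rpm, dir flips to −; running = −2698.3775
Stage 4 [20T→62T]: ω = 2698.3775×20/62 = 870.4443 rpm, dir flips to +; running = +870.4443
Stage 5 [28T→17T]: ω = 870.4443×28/17 = 1433.6730 rpm, dir flips to −; running = −1433.6730
Stage 6 [92T→87T]: ω = 1433.6730×92/87 = 1516.0680 rpm, dir flips to +; running = +1516.0680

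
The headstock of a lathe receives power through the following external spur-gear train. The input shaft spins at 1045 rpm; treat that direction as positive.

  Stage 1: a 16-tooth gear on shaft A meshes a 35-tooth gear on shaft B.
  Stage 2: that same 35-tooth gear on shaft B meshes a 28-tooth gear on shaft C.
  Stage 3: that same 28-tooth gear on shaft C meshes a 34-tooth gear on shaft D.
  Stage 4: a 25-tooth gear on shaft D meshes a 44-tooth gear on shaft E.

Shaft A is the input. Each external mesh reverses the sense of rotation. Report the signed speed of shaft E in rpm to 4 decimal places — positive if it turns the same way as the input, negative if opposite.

+279.4118 rpm (same as input, |ω| = 279.4118 rpm)

Stage 1 [16T→35T]: ω = 1045.0000×16/35 = 477.7143 rpm, dir flips to −; running = −477.7143
Stage 2 [35T→28T]: ω = 477.7143×35/28 = 597.1429 rpm, dir flips to +; running = +597.1429
Stage 3 [28T→34T]: ω = 597.1429×28/34 = 491.7647 rpm, dir flips to −; running = −491.7647
Stage 4 [25T→44T]: ω = 491.7647×25/44 = 279.4118 rpm, dir flips to +; running = +279.4118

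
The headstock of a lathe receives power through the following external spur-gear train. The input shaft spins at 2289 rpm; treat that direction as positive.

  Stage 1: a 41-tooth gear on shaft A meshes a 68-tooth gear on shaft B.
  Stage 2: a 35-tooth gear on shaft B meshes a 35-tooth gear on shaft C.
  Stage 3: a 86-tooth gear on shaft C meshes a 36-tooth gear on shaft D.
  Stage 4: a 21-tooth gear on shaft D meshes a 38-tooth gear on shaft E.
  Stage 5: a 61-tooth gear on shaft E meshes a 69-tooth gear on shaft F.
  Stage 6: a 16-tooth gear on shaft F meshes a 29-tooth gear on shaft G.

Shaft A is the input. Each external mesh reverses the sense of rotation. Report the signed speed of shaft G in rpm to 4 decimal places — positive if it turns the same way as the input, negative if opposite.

Stage 1 [41T→68T]: ω = 2289.0000×41/68 = 1380.1324 rpm, dir flips to −; running = −1380.1324
Stage 2 [35T→35T]: ω = 1380.1324×35/35 = 1380.1324 rpm, dir flips to +; running = +1380.1324
Stage 3 [86T→36T]: ω = 1380.1324×86/36 = 3296.9828 rpm, dir flips to −; running = −3296.9828
Stage 4 [21T→38T]: ω = 3296.9828×21/38 = 1822.0168 rpm, dir flips to +; running = +1822.0168
Stage 5 [61T→69T]: ω = 1822.0168×61/69 = 1610.7685 rpm, dir flips to −; running = −1610.7685
Stage 6 [16T→29T]: ω = 1610.7685×16/29 = 888.6999 rpm, dir flips to +; running = +888.6999

+888.6999 rpm (same as input, |ω| = 888.6999 rpm)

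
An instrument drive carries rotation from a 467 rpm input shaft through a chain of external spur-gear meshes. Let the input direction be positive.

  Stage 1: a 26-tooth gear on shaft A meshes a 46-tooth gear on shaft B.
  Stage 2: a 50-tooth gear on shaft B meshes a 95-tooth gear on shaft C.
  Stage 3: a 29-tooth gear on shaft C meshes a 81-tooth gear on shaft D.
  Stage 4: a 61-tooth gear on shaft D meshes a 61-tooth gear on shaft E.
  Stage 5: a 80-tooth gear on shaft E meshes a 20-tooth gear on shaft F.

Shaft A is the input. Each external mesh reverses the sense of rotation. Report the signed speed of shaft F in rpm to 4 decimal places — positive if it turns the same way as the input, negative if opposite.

Stage 1 [26T→46T]: ω = 467.0000×26/46 = 263.9565 rpm, dir flips to −; running = −263.9565
Stage 2 [50T→95T]: ω = 263.9565×50/95 = 138.9245 rpm, dir flips to +; running = +138.9245
Stage 3 [29T→81T]: ω = 138.9245×29/81 = 49.7384 rpm, dir flips to −; running = −49.7384
Stage 4 [61T→61T]: ω = 49.7384×61/61 = 49.7384 rpm, dir flips to +; running = +49.7384
Stage 5 [80T→20T]: ω = 49.7384×80/20 = 198.9536 rpm, dir flips to −; running = −198.9536

-198.9536 rpm (opposite to input, |ω| = 198.9536 rpm)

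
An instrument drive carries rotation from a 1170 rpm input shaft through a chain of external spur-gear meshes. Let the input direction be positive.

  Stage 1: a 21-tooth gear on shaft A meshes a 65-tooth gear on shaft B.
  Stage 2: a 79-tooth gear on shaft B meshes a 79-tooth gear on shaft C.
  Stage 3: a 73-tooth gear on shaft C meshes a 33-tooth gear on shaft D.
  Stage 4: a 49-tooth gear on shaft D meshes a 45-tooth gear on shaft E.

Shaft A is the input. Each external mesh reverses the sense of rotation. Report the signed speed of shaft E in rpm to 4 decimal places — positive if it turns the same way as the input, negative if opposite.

Stage 1 [21T→65T]: ω = 1170.0000×21/65 = 378.0000 rpm, dir flips to −; running = −378.0000
Stage 2 [79T→79T]: ω = 378.0000×79/79 = 378.0000 rpm, dir flips to +; running = +378.0000
Stage 3 [73T→33T]: ω = 378.0000×73/33 = 836.1818 rpm, dir flips to −; running = −836.1818
Stage 4 [49T→45T]: ω = 836.1818×49/45 = 910.5091 rpm, dir flips to +; running = +910.5091

+910.5091 rpm (same as input, |ω| = 910.5091 rpm)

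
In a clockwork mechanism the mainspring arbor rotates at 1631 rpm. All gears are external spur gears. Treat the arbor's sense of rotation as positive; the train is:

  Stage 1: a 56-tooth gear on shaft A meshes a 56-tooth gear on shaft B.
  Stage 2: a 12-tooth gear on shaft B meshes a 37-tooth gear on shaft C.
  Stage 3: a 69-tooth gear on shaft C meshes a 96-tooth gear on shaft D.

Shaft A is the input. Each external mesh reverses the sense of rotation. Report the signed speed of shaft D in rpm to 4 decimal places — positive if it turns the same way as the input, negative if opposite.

-380.1993 rpm (opposite to input, |ω| = 380.1993 rpm)

Stage 1 [56T→56T]: ω = 1631.0000×56/56 = 1631.0000 rpm, dir flips to −; running = −1631.0000
Stage 2 [12T→37T]: ω = 1631.0000×12/37 = 528.9730 rpm, dir flips to +; running = +528.9730
Stage 3 [69T→96T]: ω = 528.9730×69/96 = 380.1993 rpm, dir flips to −; running = −380.1993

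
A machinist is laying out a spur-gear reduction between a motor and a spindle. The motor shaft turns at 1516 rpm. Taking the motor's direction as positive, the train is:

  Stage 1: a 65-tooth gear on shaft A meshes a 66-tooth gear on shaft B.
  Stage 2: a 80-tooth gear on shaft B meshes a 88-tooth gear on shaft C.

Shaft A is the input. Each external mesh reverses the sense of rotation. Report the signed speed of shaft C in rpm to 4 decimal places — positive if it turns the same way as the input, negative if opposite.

Stage 1 [65T→66T]: ω = 1516.0000×65/66 = 1493.0303 rpm, dir flips to −; running = −1493.0303
Stage 2 [80T→88T]: ω = 1493.0303×80/88 = 1357.3003 rpm, dir flips to +; running = +1357.3003

+1357.3003 rpm (same as input, |ω| = 1357.3003 rpm)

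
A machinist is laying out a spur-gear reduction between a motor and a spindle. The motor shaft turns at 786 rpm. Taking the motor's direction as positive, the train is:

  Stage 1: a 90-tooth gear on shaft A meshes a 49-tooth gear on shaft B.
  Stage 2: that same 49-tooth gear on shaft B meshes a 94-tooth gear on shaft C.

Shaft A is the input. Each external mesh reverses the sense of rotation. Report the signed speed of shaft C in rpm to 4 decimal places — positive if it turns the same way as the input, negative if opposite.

+752.5532 rpm (same as input, |ω| = 752.5532 rpm)

Stage 1 [90T→49T]: ω = 786.0000×90/49 = 1443.6735 rpm, dir flips to −; running = −1443.6735
Stage 2 [49T→94T]: ω = 1443.6735×49/94 = 752.5532 rpm, dir flips to +; running = +752.5532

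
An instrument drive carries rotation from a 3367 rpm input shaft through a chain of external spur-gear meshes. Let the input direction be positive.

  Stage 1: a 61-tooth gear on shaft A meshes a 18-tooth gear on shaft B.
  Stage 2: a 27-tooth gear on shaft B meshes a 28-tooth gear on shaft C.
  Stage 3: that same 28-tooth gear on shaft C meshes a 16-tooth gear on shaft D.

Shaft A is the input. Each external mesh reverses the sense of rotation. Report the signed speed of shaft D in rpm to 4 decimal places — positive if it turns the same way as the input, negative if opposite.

-19255.0312 rpm (opposite to input, |ω| = 19255.0312 rpm)

Stage 1 [61T→18T]: ω = 3367.0000×61/18 = 11410.3889 rpm, dir flips to −; running = −11410.3889
Stage 2 [27T→28T]: ω = 11410.3889×27/28 = 11002.8750 rpm, dir flips to +; running = +11002.8750
Stage 3 [28T→16T]: ω = 11002.8750×28/16 = 19255.0312 rpm, dir flips to −; running = −19255.0312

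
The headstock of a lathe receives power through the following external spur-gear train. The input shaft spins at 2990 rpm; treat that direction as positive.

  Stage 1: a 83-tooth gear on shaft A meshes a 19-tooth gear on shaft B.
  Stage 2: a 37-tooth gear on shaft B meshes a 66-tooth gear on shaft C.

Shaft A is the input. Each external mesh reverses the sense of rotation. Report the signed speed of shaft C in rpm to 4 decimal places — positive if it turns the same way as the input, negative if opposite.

Stage 1 [83T→19T]: ω = 2990.0000×83/19 = 13061.5789 rpm, dir flips to −; running = −13061.5789
Stage 2 [37T→66T]: ω = 13061.5789×37/66 = 7322.4003 rpm, dir flips to +; running = +7322.4003

+7322.4003 rpm (same as input, |ω| = 7322.4003 rpm)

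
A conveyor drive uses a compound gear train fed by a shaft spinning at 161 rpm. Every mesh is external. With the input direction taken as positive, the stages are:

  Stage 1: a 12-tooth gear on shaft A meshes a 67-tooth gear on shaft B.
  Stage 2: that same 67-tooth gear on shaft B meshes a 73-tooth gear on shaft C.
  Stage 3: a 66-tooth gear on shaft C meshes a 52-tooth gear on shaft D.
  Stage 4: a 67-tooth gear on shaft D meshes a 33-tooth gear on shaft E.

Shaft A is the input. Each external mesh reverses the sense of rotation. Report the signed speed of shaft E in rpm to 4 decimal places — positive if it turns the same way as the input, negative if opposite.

+68.2002 rpm (same as input, |ω| = 68.2002 rpm)

Stage 1 [12T→67T]: ω = 161.0000×12/67 = 28.8358 rpm, dir flips to −; running = −28.8358
Stage 2 [67T→73T]: ω = 28.8358×67/73 = 26.4658 rpm, dir flips to +; running = +26.4658
Stage 3 [66T→52T]: ω = 26.4658×66/52 = 33.5911 rpm, dir flips to −; running = −33.5911
Stage 4 [67T→33T]: ω = 33.5911×67/33 = 68.2002 rpm, dir flips to +; running = +68.2002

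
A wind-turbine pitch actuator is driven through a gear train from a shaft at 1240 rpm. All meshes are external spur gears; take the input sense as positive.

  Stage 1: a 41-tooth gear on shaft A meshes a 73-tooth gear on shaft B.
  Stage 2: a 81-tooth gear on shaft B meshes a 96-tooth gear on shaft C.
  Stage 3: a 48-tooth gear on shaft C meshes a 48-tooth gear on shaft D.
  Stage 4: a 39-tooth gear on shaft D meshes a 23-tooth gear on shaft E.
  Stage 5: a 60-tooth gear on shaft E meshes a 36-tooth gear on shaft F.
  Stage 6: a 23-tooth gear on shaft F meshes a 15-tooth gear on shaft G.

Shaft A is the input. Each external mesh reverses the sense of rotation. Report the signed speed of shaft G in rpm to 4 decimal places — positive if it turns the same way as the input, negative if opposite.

Stage 1 [41T→73T]: ω = 1240.0000×41/73 = 696.4384 rpm, dir flips to −; running = −696.4384
Stage 2 [81T→96T]: ω = 696.4384×81/96 = 587.6199 rpm, dir flips to +; running = +587.6199
Stage 3 [48T→48T]: ω = 587.6199×48/48 = 587.6199 rpm, dir flips to −; running = −587.6199
Stage 4 [39T→23T]: ω = 587.6199×39/23 = 996.3989 rpm, dir flips to +; running = +996.3989
Stage 5 [60T→36T]: ω = 996.3989×60/36 = 1660.6648 rpm, dir flips to −; running = −1660.6648
Stage 6 [23T→15T]: ω = 1660.6648×23/15 = 2546.3527 rpm, dir flips to +; running = +2546.3527

+2546.3527 rpm (same as input, |ω| = 2546.3527 rpm)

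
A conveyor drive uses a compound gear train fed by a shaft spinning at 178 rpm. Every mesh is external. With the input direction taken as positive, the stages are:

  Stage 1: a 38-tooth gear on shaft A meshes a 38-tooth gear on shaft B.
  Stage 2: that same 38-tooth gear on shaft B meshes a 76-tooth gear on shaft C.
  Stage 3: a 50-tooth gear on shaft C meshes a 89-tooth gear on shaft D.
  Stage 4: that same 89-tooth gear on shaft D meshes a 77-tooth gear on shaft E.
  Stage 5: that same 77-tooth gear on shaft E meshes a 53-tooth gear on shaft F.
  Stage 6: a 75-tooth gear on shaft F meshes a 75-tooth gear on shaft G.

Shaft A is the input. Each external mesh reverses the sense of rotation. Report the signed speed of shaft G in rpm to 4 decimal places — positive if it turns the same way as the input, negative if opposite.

+83.9623 rpm (same as input, |ω| = 83.9623 rpm)

Stage 1 [38T→38T]: ω = 178.0000×38/38 = 178.0000 rpm, dir flips to −; running = −178.0000
Stage 2 [38T→76T]: ω = 178.0000×38/76 = 89.0000 rpm, dir flips to +; running = +89.0000
Stage 3 [50T→89T]: ω = 89.0000×50/89 = 50.0000 rpm, dir flips to −; running = −50.0000
Stage 4 [89T→77T]: ω = 50.0000×89/77 = 57.7922 rpm, dir flips to +; running = +57.7922
Stage 5 [77T→53T]: ω = 57.7922×77/53 = 83.9623 rpm, dir flips to −; running = −83.9623
Stage 6 [75T→75T]: ω = 83.9623×75/75 = 83.9623 rpm, dir flips to +; running = +83.9623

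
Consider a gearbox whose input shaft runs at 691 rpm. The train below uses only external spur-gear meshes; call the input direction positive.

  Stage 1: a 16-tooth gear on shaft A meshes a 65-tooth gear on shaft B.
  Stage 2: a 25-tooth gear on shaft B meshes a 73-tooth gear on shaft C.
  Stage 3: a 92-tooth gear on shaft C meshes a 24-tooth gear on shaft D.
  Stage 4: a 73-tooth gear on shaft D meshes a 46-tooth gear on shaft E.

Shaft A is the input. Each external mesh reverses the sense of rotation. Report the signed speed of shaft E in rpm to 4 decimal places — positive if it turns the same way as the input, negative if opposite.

+354.3590 rpm (same as input, |ω| = 354.3590 rpm)

Stage 1 [16T→65T]: ω = 691.0000×16/65 = 170.0923 rpm, dir flips to −; running = −170.0923
Stage 2 [25T→73T]: ω = 170.0923×25/73 = 58.2508 rpm, dir flips to +; running = +58.2508
Stage 3 [92T→24T]: ω = 58.2508×92/24 = 223.2947 rpm, dir flips to −; running = −223.2947
Stage 4 [73T→46T]: ω = 223.2947×73/46 = 354.3590 rpm, dir flips to +; running = +354.3590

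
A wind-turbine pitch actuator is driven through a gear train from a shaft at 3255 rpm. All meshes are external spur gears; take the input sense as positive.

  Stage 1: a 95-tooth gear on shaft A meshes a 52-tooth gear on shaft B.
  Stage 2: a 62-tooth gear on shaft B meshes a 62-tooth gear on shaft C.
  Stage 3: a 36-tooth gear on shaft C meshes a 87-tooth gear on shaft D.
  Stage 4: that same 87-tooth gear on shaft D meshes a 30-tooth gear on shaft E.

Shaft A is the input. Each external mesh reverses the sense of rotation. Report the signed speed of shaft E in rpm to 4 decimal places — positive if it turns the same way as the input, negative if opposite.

+7135.9615 rpm (same as input, |ω| = 7135.9615 rpm)

Stage 1 [95T→52T]: ω = 3255.0000×95/52 = 5946.6346 rpm, dir flips to −; running = −5946.6346
Stage 2 [62T→62T]: ω = 5946.6346×62/62 = 5946.6346 rpm, dir flips to +; running = +5946.6346
Stage 3 [36T→87T]: ω = 5946.6346×36/87 = 2460.6764 rpm, dir flips to −; running = −2460.6764
Stage 4 [87T→30T]: ω = 2460.6764×87/30 = 7135.9615 rpm, dir flips to +; running = +7135.9615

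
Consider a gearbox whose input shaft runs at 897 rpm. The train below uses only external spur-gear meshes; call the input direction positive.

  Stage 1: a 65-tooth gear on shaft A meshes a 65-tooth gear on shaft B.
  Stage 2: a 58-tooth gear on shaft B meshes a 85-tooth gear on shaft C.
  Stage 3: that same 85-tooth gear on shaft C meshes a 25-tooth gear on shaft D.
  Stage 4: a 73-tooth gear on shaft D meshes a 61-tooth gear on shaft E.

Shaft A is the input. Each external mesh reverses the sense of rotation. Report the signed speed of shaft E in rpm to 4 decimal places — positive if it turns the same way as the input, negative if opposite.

Stage 1 [65T→65T]: ω = 897.0000×65/65 = 897.0000 rpm, dir flips to −; running = −897.0000
Stage 2 [58T→85T]: ω = 897.0000×58/85 = 612.0706 rpm, dir flips to +; running = +612.0706
Stage 3 [85T→25T]: ω = 612.0706×85/25 = 2081.0400 rpm, dir flips to −; running = −2081.0400
Stage 4 [73T→61T]: ω = 2081.0400×73/61 = 2490.4249 rpm, dir flips to +; running = +2490.4249

+2490.4249 rpm (same as input, |ω| = 2490.4249 rpm)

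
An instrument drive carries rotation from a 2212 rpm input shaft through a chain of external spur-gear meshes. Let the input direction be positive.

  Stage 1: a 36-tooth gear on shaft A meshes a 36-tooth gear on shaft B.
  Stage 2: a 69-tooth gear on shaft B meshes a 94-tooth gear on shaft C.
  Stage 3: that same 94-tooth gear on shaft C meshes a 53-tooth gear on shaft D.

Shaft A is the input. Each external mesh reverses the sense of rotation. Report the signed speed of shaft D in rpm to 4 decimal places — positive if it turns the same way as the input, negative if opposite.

Stage 1 [36T→36T]: ω = 2212.0000×36/36 = 2212.0000 rpm, dir flips to −; running = −2212.0000
Stage 2 [69T→94T]: ω = 2212.0000×69/94 = 1623.7021 rpm, dir flips to +; running = +1623.7021
Stage 3 [94T→53T]: ω = 1623.7021×94/53 = 2879.7736 rpm, dir flips to −; running = −2879.7736

-2879.7736 rpm (opposite to input, |ω| = 2879.7736 rpm)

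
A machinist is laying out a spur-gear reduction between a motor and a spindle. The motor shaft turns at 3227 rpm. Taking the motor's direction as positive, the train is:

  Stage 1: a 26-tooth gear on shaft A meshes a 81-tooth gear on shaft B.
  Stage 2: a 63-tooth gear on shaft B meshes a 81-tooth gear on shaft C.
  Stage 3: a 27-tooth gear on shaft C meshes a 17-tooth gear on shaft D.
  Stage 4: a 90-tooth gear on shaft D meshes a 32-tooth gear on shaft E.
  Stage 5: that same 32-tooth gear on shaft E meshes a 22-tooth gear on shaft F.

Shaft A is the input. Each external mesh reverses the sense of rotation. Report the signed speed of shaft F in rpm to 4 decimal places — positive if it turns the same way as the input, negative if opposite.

-5234.5276 rpm (opposite to input, |ω| = 5234.5276 rpm)

Stage 1 [26T→81T]: ω = 3227.0000×26/81 = 1035.8272 rpm, dir flips to −; running = −1035.8272
Stage 2 [63T→81T]: ω = 1035.8272×63/81 = 805.6433 rpm, dir flips to +; running = +805.6433
Stage 3 [27T→17T]: ω = 805.6433×27/17 = 1279.5512 rpm, dir flips to −; running = −1279.5512
Stage 4 [90T→32T]: ω = 1279.5512×90/32 = 3598.7377 rpm, dir flips to +; running = +3598.7377
Stage 5 [32T→22T]: ω = 3598.7377×32/22 = 5234.5276 rpm, dir flips to −; running = −5234.5276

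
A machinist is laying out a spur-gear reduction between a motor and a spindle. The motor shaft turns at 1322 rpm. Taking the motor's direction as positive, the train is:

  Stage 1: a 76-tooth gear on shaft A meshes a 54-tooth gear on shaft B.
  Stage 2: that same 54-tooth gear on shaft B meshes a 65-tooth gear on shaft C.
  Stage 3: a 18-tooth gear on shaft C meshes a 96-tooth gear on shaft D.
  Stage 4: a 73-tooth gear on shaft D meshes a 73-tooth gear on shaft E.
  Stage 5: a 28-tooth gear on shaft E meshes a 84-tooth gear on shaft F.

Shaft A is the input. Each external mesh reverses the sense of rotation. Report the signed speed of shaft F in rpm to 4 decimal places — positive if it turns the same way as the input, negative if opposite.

-96.6077 rpm (opposite to input, |ω| = 96.6077 rpm)

Stage 1 [76T→54T]: ω = 1322.0000×76/54 = 1860.5926 rpm, dir flips to −; running = −1860.5926
Stage 2 [54T→65T]: ω = 1860.5926×54/65 = 1545.7231 rpm, dir flips to +; running = +1545.7231
Stage 3 [18T→96T]: ω = 1545.7231×18/96 = 289.8231 rpm, dir flips to −; running = −289.8231
Stage 4 [73T→73T]: ω = 289.8231×73/73 = 289.8231 rpm, dir flips to +; running = +289.8231
Stage 5 [28T→84T]: ω = 289.8231×28/84 = 96.6077 rpm, dir flips to −; running = −96.6077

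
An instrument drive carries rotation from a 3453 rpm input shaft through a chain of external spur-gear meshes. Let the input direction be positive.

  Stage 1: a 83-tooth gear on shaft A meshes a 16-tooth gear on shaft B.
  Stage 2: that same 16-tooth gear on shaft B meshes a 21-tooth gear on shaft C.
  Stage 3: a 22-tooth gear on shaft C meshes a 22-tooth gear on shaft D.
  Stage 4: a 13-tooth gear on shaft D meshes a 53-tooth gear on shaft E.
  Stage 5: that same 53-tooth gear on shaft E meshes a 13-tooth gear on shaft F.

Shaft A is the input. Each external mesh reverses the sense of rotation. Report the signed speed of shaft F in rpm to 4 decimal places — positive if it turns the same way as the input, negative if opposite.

Stage 1 [83T→16T]: ω = 3453.0000×83/16 = 17912.4375 rpm, dir flips to −; running = −17912.4375
Stage 2 [16T→21T]: ω = 17912.4375×16/21 = 13647.5714 rpm, dir flips to +; running = +13647.5714
Stage 3 [22T→22T]: ω = 13647.5714×22/22 = 13647.5714 rpm, dir flips to −; running = −13647.5714
Stage 4 [13T→53T]: ω = 13647.5714×13/53 = 3347.5175 rpm, dir flips to +; running = +3347.5175
Stage 5 [53T→13T]: ω = 3347.5175×53/13 = 13647.5714 rpm, dir flips to −; running = −13647.5714

-13647.5714 rpm (opposite to input, |ω| = 13647.5714 rpm)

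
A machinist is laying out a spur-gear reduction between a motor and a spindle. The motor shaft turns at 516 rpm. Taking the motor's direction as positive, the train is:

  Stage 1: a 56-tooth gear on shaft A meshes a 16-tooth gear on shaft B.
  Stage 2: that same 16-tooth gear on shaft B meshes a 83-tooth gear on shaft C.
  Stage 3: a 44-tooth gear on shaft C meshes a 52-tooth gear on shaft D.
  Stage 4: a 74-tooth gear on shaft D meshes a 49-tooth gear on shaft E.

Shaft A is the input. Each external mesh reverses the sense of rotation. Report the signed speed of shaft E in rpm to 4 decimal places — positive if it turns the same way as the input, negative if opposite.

Stage 1 [56T→16T]: ω = 516.0000×56/16 = 1806.0000 rpm, dir flips to −; running = −1806.0000
Stage 2 [16T→83T]: ω = 1806.0000×16/83 = 348.1446 rpm, dir flips to +; running = +348.1446
Stage 3 [44T→52T]: ω = 348.1446×44/52 = 294.5839 rpm, dir flips to −; running = −294.5839
Stage 4 [74T→49T]: ω = 294.5839×74/49 = 444.8818 rpm, dir flips to +; running = +444.8818

+444.8818 rpm (same as input, |ω| = 444.8818 rpm)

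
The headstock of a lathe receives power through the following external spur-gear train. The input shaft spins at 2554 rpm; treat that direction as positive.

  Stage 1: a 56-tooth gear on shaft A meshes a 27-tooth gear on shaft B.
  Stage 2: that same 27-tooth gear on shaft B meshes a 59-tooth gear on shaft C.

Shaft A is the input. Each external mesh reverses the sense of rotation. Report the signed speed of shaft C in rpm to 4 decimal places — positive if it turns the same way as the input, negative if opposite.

Stage 1 [56T→27T]: ω = 2554.0000×56/27 = 5297.1852 rpm, dir flips to −; running = −5297.1852
Stage 2 [27T→59T]: ω = 5297.1852×27/59 = 2424.1356 rpm, dir flips to +; running = +2424.1356

+2424.1356 rpm (same as input, |ω| = 2424.1356 rpm)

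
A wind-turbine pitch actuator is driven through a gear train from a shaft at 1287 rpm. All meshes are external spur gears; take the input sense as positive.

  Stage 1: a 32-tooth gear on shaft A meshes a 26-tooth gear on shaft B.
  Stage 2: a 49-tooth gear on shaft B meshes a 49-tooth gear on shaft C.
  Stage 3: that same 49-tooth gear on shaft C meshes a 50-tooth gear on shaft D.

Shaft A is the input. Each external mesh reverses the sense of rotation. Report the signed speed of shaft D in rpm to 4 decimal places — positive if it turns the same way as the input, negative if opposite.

-1552.3200 rpm (opposite to input, |ω| = 1552.3200 rpm)

Stage 1 [32T→26T]: ω = 1287.0000×32/26 = 1584.0000 rpm, dir flips to −; running = −1584.0000
Stage 2 [49T→49T]: ω = 1584.0000×49/49 = 1584.0000 rpm, dir flips to +; running = +1584.0000
Stage 3 [49T→50T]: ω = 1584.0000×49/50 = 1552.3200 rpm, dir flips to −; running = −1552.3200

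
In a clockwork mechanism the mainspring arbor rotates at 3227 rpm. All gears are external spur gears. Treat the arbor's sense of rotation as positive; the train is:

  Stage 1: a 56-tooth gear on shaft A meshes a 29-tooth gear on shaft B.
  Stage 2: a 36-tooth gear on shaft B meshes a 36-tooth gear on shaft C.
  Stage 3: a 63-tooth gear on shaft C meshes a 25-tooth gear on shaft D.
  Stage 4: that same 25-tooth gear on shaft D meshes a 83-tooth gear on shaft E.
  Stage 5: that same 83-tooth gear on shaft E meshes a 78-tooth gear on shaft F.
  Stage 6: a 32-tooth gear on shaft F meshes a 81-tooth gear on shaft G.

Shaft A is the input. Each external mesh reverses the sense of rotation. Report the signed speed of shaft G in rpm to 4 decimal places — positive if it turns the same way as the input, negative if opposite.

+1988.3824 rpm (same as input, |ω| = 1988.3824 rpm)

Stage 1 [56T→29T]: ω = 3227.0000×56/29 = 6231.4483 rpm, dir flips to −; running = −6231.4483
Stage 2 [36T→36T]: ω = 6231.4483×36/36 = 6231.4483 rpm, dir flips to +; running = +6231.4483
Stage 3 [63T→25T]: ω = 6231.4483×63/25 = 15703.2497 rpm, dir flips to −; running = −15703.2497
Stage 4 [25T→83T]: ω = 15703.2497×25/83 = 4729.8945 rpm, dir flips to +; running = +4729.8945
Stage 5 [83T→78T]: ω = 4729.8945×83/78 = 5033.0928 rpm, dir flips to −; running = −5033.0928
Stage 6 [32T→81T]: ω = 5033.0928×32/81 = 1988.3824 rpm, dir flips to +; running = +1988.3824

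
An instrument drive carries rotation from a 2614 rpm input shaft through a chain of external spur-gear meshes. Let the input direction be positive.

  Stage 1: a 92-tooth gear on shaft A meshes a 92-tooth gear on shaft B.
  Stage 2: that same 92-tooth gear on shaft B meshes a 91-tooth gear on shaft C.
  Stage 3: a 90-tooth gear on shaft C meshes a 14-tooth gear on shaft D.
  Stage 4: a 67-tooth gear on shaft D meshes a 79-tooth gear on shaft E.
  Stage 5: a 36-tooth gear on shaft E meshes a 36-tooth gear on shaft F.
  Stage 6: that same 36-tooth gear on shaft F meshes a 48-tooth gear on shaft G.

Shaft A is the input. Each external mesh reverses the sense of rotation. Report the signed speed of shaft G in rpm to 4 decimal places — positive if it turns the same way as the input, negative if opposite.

Stage 1 [92T→92T]: ω = 2614.0000×92/92 = 2614.0000 rpm, dir flips to −; running = −2614.0000
Stage 2 [92T→91T]: ω = 2614.0000×92/91 = 2642.7253 rpm, dir flips to +; running = +2642.7253
Stage 3 [90T→14T]: ω = 2642.7253×90/14 = 16988.9482 rpm, dir flips to −; running = −16988.9482
Stage 4 [67T→79T]: ω = 16988.9482×67/79 = 14408.3485 rpm, dir flips to +; running = +14408.3485
Stage 5 [36T→36T]: ω = 14408.3485×36/36 = 14408.3485 rpm, dir flips to −; running = −14408.3485
Stage 6 [36T→48T]: ω = 14408.3485×36/48 = 10806.2614 rpm, dir flips to +; running = +10806.2614

+10806.2614 rpm (same as input, |ω| = 10806.2614 rpm)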